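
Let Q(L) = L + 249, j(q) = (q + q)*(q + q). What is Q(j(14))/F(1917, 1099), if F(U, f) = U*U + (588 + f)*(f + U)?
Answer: 1033/8762881 ≈ 0.00011788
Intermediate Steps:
j(q) = 4*q² (j(q) = (2*q)*(2*q) = 4*q²)
F(U, f) = U² + (588 + f)*(U + f)
Q(L) = 249 + L
Q(j(14))/F(1917, 1099) = (249 + 4*14²)/(1917² + 1099² + 588*1917 + 588*1099 + 1917*1099) = (249 + 4*196)/(3674889 + 1207801 + 1127196 + 646212 + 2106783) = (249 + 784)/8762881 = 1033*(1/8762881) = 1033/8762881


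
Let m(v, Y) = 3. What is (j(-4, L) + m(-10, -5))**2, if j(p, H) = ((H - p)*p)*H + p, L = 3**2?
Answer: 219961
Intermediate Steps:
L = 9
j(p, H) = p + H*p*(H - p) (j(p, H) = (p*(H - p))*H + p = H*p*(H - p) + p = p + H*p*(H - p))
(j(-4, L) + m(-10, -5))**2 = (-4*(1 + 9**2 - 1*9*(-4)) + 3)**2 = (-4*(1 + 81 + 36) + 3)**2 = (-4*118 + 3)**2 = (-472 + 3)**2 = (-469)**2 = 219961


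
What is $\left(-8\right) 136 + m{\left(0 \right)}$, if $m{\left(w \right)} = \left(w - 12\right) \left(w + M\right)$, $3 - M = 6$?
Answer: $-1052$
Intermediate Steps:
$M = -3$ ($M = 3 - 6 = -3$)
$m{\left(w \right)} = \left(-12 + w\right) \left(-3 + w\right)$ ($m{\left(w \right)} = \left(w - 12\right) \left(w - 3\right) = \left(-12 + w\right) \left(-3 + w\right)$)
$\left(-8\right) 136 + m{\left(0 \right)} = \left(-8\right) 136 + \left(36 + 0^{2} - 0\right) = -1088 + \left(36 + 0 + 0\right) = -1088 + 36 = -1052$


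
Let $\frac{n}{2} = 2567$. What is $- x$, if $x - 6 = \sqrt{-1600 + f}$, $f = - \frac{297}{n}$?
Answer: $-6 - \frac{i \sqrt{42174254398}}{5134} \approx -6.0 - 40.001 i$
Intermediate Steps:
$n = 5134$ ($n = 2 \cdot 2567 = 5134$)
$f = - \frac{297}{5134} \approx -0.05785$
$x = 6 + \frac{i \sqrt{42174254398}}{5134}$ ($x = 6 + \sqrt{-1600 - \frac{297}{5134}} = 6 + \sqrt{- \frac{8214697}{5134}} = 6 + \frac{i \sqrt{42174254398}}{5134} \approx 6.0 + 40.001 i$)
$- x = - (6 + \frac{i \sqrt{42174254398}}{5134}) = -6 - \frac{i \sqrt{42174254398}}{5134}$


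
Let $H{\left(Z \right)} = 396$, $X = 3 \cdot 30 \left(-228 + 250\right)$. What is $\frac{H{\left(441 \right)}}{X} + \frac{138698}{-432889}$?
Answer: $- \frac{260601}{2164445} \approx -0.1204$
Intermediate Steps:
$X = 1980$ ($X = 90 \cdot 22 = 1980$)
$\frac{H{\left(441 \right)}}{X} + \frac{138698}{-432889} = \frac{396}{1980} + \frac{138698}{-432889} = 396 \cdot \frac{1}{1980} + 138698 \left(- \frac{1}{432889}\right) = \frac{1}{5} - \frac{138698}{432889} = - \frac{260601}{2164445}$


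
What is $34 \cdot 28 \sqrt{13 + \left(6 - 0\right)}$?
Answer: $952 \sqrt{19} \approx 4149.7$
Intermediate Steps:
$34 \cdot 28 \sqrt{13 + \left(6 - 0\right)} = 952 \sqrt{13 + \left(6 + 0\right)} = 952 \sqrt{13 + 6} = 952 \sqrt{19}$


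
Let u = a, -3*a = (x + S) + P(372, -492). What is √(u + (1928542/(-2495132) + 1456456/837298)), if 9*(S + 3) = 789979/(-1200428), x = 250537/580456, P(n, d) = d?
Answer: √2708822066404460230367294100692612531046/4041442132009108596 ≈ 12.878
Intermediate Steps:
x = 250537/580456 (x = 250537*(1/580456) = 250537/580456 ≈ 0.43162)
S = -33201535/10803852 (S = -3 + (789979/(-1200428))/9 = -3 + (789979*(-1/1200428))/9 = -3 + (⅑)*(-789979/1200428) = -3 - 789979/10803852 = -33201535/10803852 ≈ -3.0731)
a = 20959299581455/127118122632 (a = -((250537/580456 - 33201535/10803852) - 492)/3 = -(-111927469807/42372707544 - 492)/3 = -⅓*(-20959299581455/42372707544) = 20959299581455/127118122632 ≈ 164.88)
u = 20959299581455/127118122632 ≈ 164.88
√(u + (1928542/(-2495132) + 1456456/837298)) = √(20959299581455/127118122632 + (1928542/(-2495132) + 1456456/837298)) = √(20959299581455/127118122632 + (1928542*(-1/2495132) + 1456456*(1/837298))) = √(20959299581455/127118122632 + (-964271/1247566 + 728228/418649)) = √(20959299581455/127118122632 + 504821403169/522292258334) = √(148797998115301191770497/897200153306022108312) = √2708822066404460230367294100692612531046/4041442132009108596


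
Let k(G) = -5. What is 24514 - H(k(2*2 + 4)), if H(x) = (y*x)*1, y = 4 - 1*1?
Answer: 24529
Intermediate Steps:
y = 3 (y = 4 - 1 = 3)
H(x) = 3*x (H(x) = (3*x)*1 = 3*x)
24514 - H(k(2*2 + 4)) = 24514 - 3*(-5) = 24514 - 1*(-15) = 24514 + 15 = 24529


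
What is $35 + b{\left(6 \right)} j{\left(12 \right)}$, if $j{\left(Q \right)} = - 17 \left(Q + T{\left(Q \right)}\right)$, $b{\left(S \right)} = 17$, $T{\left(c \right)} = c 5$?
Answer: $-20773$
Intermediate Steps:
$T{\left(c \right)} = 5 c$
$j{\left(Q \right)} = - 102 Q$ ($j{\left(Q \right)} = - 17 \left(Q + 5 Q\right) = - 17 \cdot 6 Q = - 102 Q$)
$35 + b{\left(6 \right)} j{\left(12 \right)} = 35 + 17 \left(\left(-102\right) 12\right) = 35 + 17 \left(-1224\right) = 35 - 20808 = -20773$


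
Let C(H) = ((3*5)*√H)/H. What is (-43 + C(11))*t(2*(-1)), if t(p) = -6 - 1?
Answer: 301 - 105*√11/11 ≈ 269.34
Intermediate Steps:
C(H) = 15/√H (C(H) = (15*√H)/H = 15/√H)
t(p) = -7
(-43 + C(11))*t(2*(-1)) = (-43 + 15/√11)*(-7) = (-43 + 15*(√11/11))*(-7) = (-43 + 15*√11/11)*(-7) = 301 - 105*√11/11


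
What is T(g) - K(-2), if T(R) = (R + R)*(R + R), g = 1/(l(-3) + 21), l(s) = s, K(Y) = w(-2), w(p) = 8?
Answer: -647/81 ≈ -7.9877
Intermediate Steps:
K(Y) = 8
g = 1/18 (g = 1/(-3 + 21) = 1/18 ≈ 0.055556)
T(R) = 4*R² (T(R) = (2*R)*(2*R) = 4*R²)
T(g) - K(-2) = 4*(1/18)² - 1*8 = 4*(1/324) - 8 = 1/81 - 8 = -647/81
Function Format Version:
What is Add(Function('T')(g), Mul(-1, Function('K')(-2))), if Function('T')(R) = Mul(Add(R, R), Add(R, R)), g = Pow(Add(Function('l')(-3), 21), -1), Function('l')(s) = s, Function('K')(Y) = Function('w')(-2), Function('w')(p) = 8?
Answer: Rational(-647, 81) ≈ -7.9877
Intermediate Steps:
Function('K')(Y) = 8
g = Rational(1, 18) (g = Pow(Add(-3, 21), -1) = Pow(18, -1) = Rational(1, 18) ≈ 0.055556)
Function('T')(R) = Mul(4, Pow(R, 2)) (Function('T')(R) = Mul(Mul(2, R), Mul(2, R)) = Mul(4, Pow(R, 2)))
Add(Function('T')(g), Mul(-1, Function('K')(-2))) = Add(Mul(4, Pow(Rational(1, 18), 2)), Mul(-1, 8)) = Add(Mul(4, Rational(1, 324)), -8) = Add(Rational(1, 81), -8) = Rational(-647, 81)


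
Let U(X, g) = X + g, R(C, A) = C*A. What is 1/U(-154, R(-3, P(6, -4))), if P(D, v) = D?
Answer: -1/172 ≈ -0.0058140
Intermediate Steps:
R(C, A) = A*C
1/U(-154, R(-3, P(6, -4))) = 1/(-154 + 6*(-3)) = 1/(-154 - 18) = 1/(-172) = -1/172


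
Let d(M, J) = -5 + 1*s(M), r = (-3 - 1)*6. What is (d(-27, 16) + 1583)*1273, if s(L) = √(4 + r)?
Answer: 2008794 + 2546*I*√5 ≈ 2.0088e+6 + 5693.0*I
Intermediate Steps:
r = -24 (r = -4*6 = -24)
s(L) = 2*I*√5 (s(L) = √(4 - 24) = √(-20) = 2*I*√5)
d(M, J) = -5 + 2*I*√5 (d(M, J) = -5 + 1*(2*I*√5) = -5 + 2*I*√5)
(d(-27, 16) + 1583)*1273 = ((-5 + 2*I*√5) + 1583)*1273 = (1578 + 2*I*√5)*1273 = 2008794 + 2546*I*√5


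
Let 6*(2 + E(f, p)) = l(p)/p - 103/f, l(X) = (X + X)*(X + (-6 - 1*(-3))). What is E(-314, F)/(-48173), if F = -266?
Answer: 172597/90757932 ≈ 0.0019017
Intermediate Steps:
l(X) = 2*X*(-3 + X) (l(X) = (2*X)*(X + (-6 + 3)) = (2*X)*(X - 3) = (2*X)*(-3 + X) = 2*X*(-3 + X))
E(f, p) = -3 - 103/(6*f) + p/3 (E(f, p) = -2 + ((2*p*(-3 + p))/p - 103/f)/6 = -2 + ((-6 + 2*p) - 103/f)/6 = -2 + (-6 - 103/f + 2*p)/6 = -2 + (-1 - 103/(6*f) + p/3) = -3 - 103/(6*f) + p/3)
E(-314, F)/(-48173) = (-3 - 103/6/(-314) + (⅓)*(-266))/(-48173) = (-3 - 103/6*(-1/314) - 266/3)*(-1/48173) = (-3 + 103/1884 - 266/3)*(-1/48173) = -172597/1884*(-1/48173) = 172597/90757932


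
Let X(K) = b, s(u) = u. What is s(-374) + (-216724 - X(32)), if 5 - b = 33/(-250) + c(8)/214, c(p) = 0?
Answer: -54275783/250 ≈ -2.1710e+5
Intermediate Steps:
b = 1283/250 (b = 5 - (33/(-250) + 0/214) = 5 - (33*(-1/250) + 0*(1/214)) = 5 - (-33/250 + 0) = 5 - 1*(-33/250) = 5 + 33/250 = 1283/250 ≈ 5.1320)
X(K) = 1283/250
s(-374) + (-216724 - X(32)) = -374 + (-216724 - 1*1283/250) = -374 + (-216724 - 1283/250) = -374 - 54182283/250 = -54275783/250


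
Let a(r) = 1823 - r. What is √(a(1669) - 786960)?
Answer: I*√786806 ≈ 887.02*I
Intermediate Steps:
√(a(1669) - 786960) = √((1823 - 1*1669) - 786960) = √((1823 - 1669) - 786960) = √(154 - 786960) = √(-786806) = I*√786806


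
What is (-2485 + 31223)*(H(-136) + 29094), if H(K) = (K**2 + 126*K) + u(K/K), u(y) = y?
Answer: 875215790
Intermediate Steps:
H(K) = 1 + K**2 + 126*K (H(K) = (K**2 + 126*K) + K/K = (K**2 + 126*K) + 1 = 1 + K**2 + 126*K)
(-2485 + 31223)*(H(-136) + 29094) = (-2485 + 31223)*((1 + (-136)**2 + 126*(-136)) + 29094) = 28738*((1 + 18496 - 17136) + 29094) = 28738*(1361 + 29094) = 28738*30455 = 875215790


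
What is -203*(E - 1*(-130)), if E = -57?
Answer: -14819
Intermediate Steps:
-203*(E - 1*(-130)) = -203*(-57 - 1*(-130)) = -203*(-57 + 130) = -203*73 = -14819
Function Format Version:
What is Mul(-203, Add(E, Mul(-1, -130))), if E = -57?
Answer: -14819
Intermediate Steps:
Mul(-203, Add(E, Mul(-1, -130))) = Mul(-203, Add(-57, Mul(-1, -130))) = Mul(-203, Add(-57, 130)) = Mul(-203, 73) = -14819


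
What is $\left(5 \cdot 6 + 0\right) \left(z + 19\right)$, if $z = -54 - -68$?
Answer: $990$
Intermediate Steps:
$z = 14$ ($z = -54 + 68 = 14$)
$\left(5 \cdot 6 + 0\right) \left(z + 19\right) = \left(5 \cdot 6 + 0\right) \left(14 + 19\right) = \left(30 + 0\right) 33 = 30 \cdot 33 = 990$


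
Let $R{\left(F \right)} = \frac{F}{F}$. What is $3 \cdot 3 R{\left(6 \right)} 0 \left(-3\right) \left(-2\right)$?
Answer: $0$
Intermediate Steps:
$R{\left(F \right)} = 1$
$3 \cdot 3 R{\left(6 \right)} 0 \left(-3\right) \left(-2\right) = 3 \cdot 3 \cdot 1 \cdot 0 \left(-3\right) \left(-2\right) = 9 \cdot 0 \left(-3\right) \left(-2\right) = 9 \cdot 0 \left(-2\right) = 0 \left(-2\right) = 0$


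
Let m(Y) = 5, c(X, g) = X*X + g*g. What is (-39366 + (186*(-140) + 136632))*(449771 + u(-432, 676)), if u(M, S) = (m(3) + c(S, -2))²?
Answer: 14874534416955096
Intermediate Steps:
c(X, g) = X² + g²
u(M, S) = (9 + S²)² (u(M, S) = (5 + (S² + (-2)²))² = (5 + (S² + 4))² = (5 + (4 + S²))² = (9 + S²)²)
(-39366 + (186*(-140) + 136632))*(449771 + u(-432, 676)) = (-39366 + (186*(-140) + 136632))*(449771 + (9 + 676²)²) = (-39366 + (-26040 + 136632))*(449771 + (9 + 456976)²) = (-39366 + 110592)*(449771 + 456985²) = 71226*(449771 + 208835290225) = 71226*208835739996 = 14874534416955096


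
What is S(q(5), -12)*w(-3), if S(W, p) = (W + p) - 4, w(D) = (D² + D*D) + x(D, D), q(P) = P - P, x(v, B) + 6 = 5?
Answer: -272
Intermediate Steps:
x(v, B) = -1 (x(v, B) = -6 + 5 = -1)
q(P) = 0
w(D) = -1 + 2*D² (w(D) = (D² + D*D) - 1 = (D² + D²) - 1 = 2*D² - 1 = -1 + 2*D²)
S(W, p) = -4 + W + p
S(q(5), -12)*w(-3) = (-4 + 0 - 12)*(-1 + 2*(-3)²) = -16*(-1 + 2*9) = -16*(-1 + 18) = -16*17 = -272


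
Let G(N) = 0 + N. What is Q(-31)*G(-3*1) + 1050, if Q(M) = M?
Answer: 1143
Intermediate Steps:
G(N) = N
Q(-31)*G(-3*1) + 1050 = -(-93) + 1050 = -31*(-3) + 1050 = 93 + 1050 = 1143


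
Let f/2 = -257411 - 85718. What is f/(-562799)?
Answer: 686258/562799 ≈ 1.2194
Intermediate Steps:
f = -686258 (f = 2*(-257411 - 85718) = 2*(-343129) = -686258)
f/(-562799) = -686258/(-562799) = -686258*(-1/562799) = 686258/562799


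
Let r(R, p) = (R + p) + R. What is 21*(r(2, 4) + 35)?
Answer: 903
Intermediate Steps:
r(R, p) = p + 2*R
21*(r(2, 4) + 35) = 21*((4 + 2*2) + 35) = 21*((4 + 4) + 35) = 21*(8 + 35) = 21*43 = 903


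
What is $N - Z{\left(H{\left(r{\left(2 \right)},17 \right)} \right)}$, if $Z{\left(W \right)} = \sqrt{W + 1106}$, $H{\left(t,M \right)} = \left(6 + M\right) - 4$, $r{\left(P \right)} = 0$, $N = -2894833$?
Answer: $-2894833 - 15 \sqrt{5} \approx -2.8949 \cdot 10^{6}$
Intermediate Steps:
$H{\left(t,M \right)} = 2 + M$
$Z{\left(W \right)} = \sqrt{1106 + W}$
$N - Z{\left(H{\left(r{\left(2 \right)},17 \right)} \right)} = -2894833 - \sqrt{1106 + \left(2 + 17\right)} = -2894833 - \sqrt{1106 + 19} = -2894833 - \sqrt{1125} = -2894833 - 15 \sqrt{5}$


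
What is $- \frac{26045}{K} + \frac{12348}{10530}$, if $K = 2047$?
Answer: $- \frac{13832083}{1197495} \approx -11.551$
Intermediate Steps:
$- \frac{26045}{K} + \frac{12348}{10530} = - \frac{26045}{2047} + \frac{12348}{10530} = \left(-26045\right) \frac{1}{2047} + 12348 \cdot \frac{1}{10530} = - \frac{26045}{2047} + \frac{686}{585} = - \frac{13832083}{1197495}$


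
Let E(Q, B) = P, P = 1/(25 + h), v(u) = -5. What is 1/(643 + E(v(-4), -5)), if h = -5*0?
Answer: 25/16076 ≈ 0.0015551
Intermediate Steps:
h = 0
P = 1/25 (P = 1/(25 + 0) = 1/25 ≈ 0.040000)
E(Q, B) = 1/25
1/(643 + E(v(-4), -5)) = 1/(643 + 1/25) = 1/(16076/25) = 25/16076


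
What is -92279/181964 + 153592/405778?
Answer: -4748286687/36918493996 ≈ -0.12862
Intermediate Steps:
-92279/181964 + 153592/405778 = -92279*1/181964 + 153592*(1/405778) = -92279/181964 + 76796/202889 = -4748286687/36918493996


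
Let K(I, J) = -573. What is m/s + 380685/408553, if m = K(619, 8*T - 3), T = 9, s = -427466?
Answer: 162963995079/174642516698 ≈ 0.93313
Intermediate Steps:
m = -573
m/s + 380685/408553 = -573/(-427466) + 380685/408553 = -573*(-1/427466) + 380685*(1/408553) = 573/427466 + 380685/408553 = 162963995079/174642516698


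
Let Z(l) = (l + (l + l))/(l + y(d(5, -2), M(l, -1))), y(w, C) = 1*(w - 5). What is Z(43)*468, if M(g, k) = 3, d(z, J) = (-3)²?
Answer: 60372/47 ≈ 1284.5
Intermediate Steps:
d(z, J) = 9
y(w, C) = -5 + w (y(w, C) = 1*(-5 + w) = -5 + w)
Z(l) = 3*l/(4 + l) (Z(l) = (l + (l + l))/(l + (-5 + 9)) = (l + 2*l)/(l + 4) = (3*l)/(4 + l) = 3*l/(4 + l))
Z(43)*468 = (3*43/(4 + 43))*468 = (3*43/47)*468 = (3*43*(1/47))*468 = (129/47)*468 = 60372/47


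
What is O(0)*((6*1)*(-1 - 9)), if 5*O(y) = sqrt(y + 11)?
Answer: -12*sqrt(11) ≈ -39.799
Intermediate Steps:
O(y) = sqrt(11 + y)/5 (O(y) = sqrt(y + 11)/5 = sqrt(11 + y)/5)
O(0)*((6*1)*(-1 - 9)) = (sqrt(11 + 0)/5)*((6*1)*(-1 - 9)) = (sqrt(11)/5)*(6*(-10)) = (sqrt(11)/5)*(-60) = -12*sqrt(11)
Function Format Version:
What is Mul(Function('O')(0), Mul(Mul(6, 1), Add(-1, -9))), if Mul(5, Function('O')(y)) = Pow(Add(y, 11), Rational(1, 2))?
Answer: Mul(-12, Pow(11, Rational(1, 2))) ≈ -39.799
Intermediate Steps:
Function('O')(y) = Mul(Rational(1, 5), Pow(Add(11, y), Rational(1, 2))) (Function('O')(y) = Mul(Rational(1, 5), Pow(Add(y, 11), Rational(1, 2))) = Mul(Rational(1, 5), Pow(Add(11, y), Rational(1, 2))))
Mul(Function('O')(0), Mul(Mul(6, 1), Add(-1, -9))) = Mul(Mul(Rational(1, 5), Pow(Add(11, 0), Rational(1, 2))), Mul(Mul(6, 1), Add(-1, -9))) = Mul(Mul(Rational(1, 5), Pow(11, Rational(1, 2))), Mul(6, -10)) = Mul(Mul(Rational(1, 5), Pow(11, Rational(1, 2))), -60) = Mul(-12, Pow(11, Rational(1, 2)))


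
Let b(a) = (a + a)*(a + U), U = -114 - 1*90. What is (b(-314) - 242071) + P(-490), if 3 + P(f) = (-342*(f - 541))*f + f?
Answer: -172692240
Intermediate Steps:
U = -204 (U = -114 - 90 = -204)
b(a) = 2*a*(-204 + a) (b(a) = (a + a)*(a - 204) = (2*a)*(-204 + a) = 2*a*(-204 + a))
P(f) = -3 + f + f*(185022 - 342*f) (P(f) = -3 + ((-342*(f - 541))*f + f) = -3 + ((-342*(-541 + f))*f + f) = -3 + ((185022 - 342*f)*f + f) = -3 + (f*(185022 - 342*f) + f) = -3 + (f + f*(185022 - 342*f)) = -3 + f + f*(185022 - 342*f))
(b(-314) - 242071) + P(-490) = (2*(-314)*(-204 - 314) - 242071) + (-3 - 342*(-490)**2 + 185023*(-490)) = (2*(-314)*(-518) - 242071) + (-3 - 342*240100 - 90661270) = (325304 - 242071) + (-3 - 82114200 - 90661270) = 83233 - 172775473 = -172692240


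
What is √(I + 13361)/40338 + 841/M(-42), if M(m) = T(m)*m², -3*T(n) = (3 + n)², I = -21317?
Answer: -841/894348 + I*√221/6723 ≈ -0.00094035 + 0.0022112*I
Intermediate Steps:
T(n) = -(3 + n)²/3
M(m) = -m²*(3 + m)²/3 (M(m) = (-(3 + m)²/3)*m² = -m²*(3 + m)²/3)
√(I + 13361)/40338 + 841/M(-42) = √(-21317 + 13361)/40338 + 841/((-⅓*(-42)²*(3 - 42)²)) = √(-7956)*(1/40338) + 841/((-⅓*1764*(-39)²)) = (6*I*√221)*(1/40338) + 841/((-⅓*1764*1521)) = I*√221/6723 + 841/(-894348) = I*√221/6723 + 841*(-1/894348) = I*√221/6723 - 841/894348 = -841/894348 + I*√221/6723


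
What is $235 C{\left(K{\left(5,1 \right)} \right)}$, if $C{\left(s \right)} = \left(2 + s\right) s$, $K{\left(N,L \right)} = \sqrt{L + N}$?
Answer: $1410 + 470 \sqrt{6} \approx 2561.3$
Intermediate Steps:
$C{\left(s \right)} = s \left(2 + s\right)$
$235 C{\left(K{\left(5,1 \right)} \right)} = 235 \sqrt{1 + 5} \left(2 + \sqrt{1 + 5}\right) = 235 \sqrt{6} \left(2 + \sqrt{6}\right)$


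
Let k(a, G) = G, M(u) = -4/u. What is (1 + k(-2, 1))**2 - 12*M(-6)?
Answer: -4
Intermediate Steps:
(1 + k(-2, 1))**2 - 12*M(-6) = (1 + 1)**2 - (-48)/(-6) = 2**2 - (-48)*(-1)/6 = 4 - 12*2/3 = 4 - 8 = -4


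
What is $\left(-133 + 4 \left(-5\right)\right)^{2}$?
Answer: $23409$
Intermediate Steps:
$\left(-133 + 4 \left(-5\right)\right)^{2} = \left(-133 - 20\right)^{2} = \left(-153\right)^{2} = 23409$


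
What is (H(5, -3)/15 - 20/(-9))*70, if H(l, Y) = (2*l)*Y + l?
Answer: 350/9 ≈ 38.889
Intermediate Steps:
H(l, Y) = l + 2*Y*l (H(l, Y) = 2*Y*l + l = l + 2*Y*l)
(H(5, -3)/15 - 20/(-9))*70 = ((5*(1 + 2*(-3)))/15 - 20/(-9))*70 = ((5*(1 - 6))*(1/15) - 20*(-1/9))*70 = ((5*(-5))*(1/15) + 20/9)*70 = (-25*1/15 + 20/9)*70 = (-5/3 + 20/9)*70 = (5/9)*70 = 350/9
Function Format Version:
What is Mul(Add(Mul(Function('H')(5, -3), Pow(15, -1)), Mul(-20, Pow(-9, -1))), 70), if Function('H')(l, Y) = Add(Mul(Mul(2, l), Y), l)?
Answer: Rational(350, 9) ≈ 38.889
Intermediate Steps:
Function('H')(l, Y) = Add(l, Mul(2, Y, l)) (Function('H')(l, Y) = Add(Mul(2, Y, l), l) = Add(l, Mul(2, Y, l)))
Mul(Add(Mul(Function('H')(5, -3), Pow(15, -1)), Mul(-20, Pow(-9, -1))), 70) = Mul(Add(Mul(Mul(5, Add(1, Mul(2, -3))), Pow(15, -1)), Mul(-20, Pow(-9, -1))), 70) = Mul(Add(Mul(Mul(5, Add(1, -6)), Rational(1, 15)), Mul(-20, Rational(-1, 9))), 70) = Mul(Add(Mul(Mul(5, -5), Rational(1, 15)), Rational(20, 9)), 70) = Mul(Add(Mul(-25, Rational(1, 15)), Rational(20, 9)), 70) = Mul(Add(Rational(-5, 3), Rational(20, 9)), 70) = Mul(Rational(5, 9), 70) = Rational(350, 9)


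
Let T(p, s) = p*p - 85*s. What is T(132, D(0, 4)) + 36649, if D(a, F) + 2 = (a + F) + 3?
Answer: 53648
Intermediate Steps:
D(a, F) = 1 + F + a (D(a, F) = -2 + ((a + F) + 3) = -2 + ((F + a) + 3) = -2 + (3 + F + a) = 1 + F + a)
T(p, s) = p² - 85*s
T(132, D(0, 4)) + 36649 = (132² - 85*(1 + 4 + 0)) + 36649 = (17424 - 85*5) + 36649 = (17424 - 425) + 36649 = 16999 + 36649 = 53648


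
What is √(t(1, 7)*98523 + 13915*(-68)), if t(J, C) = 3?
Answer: I*√650651 ≈ 806.63*I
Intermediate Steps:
√(t(1, 7)*98523 + 13915*(-68)) = √(3*98523 + 13915*(-68)) = √(295569 - 946220) = √(-650651) = I*√650651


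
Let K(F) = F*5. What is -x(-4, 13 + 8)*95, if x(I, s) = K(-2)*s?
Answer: 19950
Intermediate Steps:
K(F) = 5*F
x(I, s) = -10*s (x(I, s) = (5*(-2))*s = -10*s)
-x(-4, 13 + 8)*95 = -(-10)*(13 + 8)*95 = -(-10)*21*95 = -1*(-210)*95 = 210*95 = 19950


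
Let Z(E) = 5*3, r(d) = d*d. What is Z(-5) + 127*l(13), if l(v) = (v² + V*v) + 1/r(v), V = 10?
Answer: 6420099/169 ≈ 37989.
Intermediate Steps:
r(d) = d²
l(v) = v⁻² + v² + 10*v (l(v) = (v² + 10*v) + 1/(v²) = (v² + 10*v) + v⁻² = v⁻² + v² + 10*v)
Z(E) = 15
Z(-5) + 127*l(13) = 15 + 127*((1 + 13³*(10 + 13))/13²) = 15 + 127*((1 + 2197*23)/169) = 15 + 127*((1 + 50531)/169) = 15 + 127*((1/169)*50532) = 15 + 127*(50532/169) = 15 + 6417564/169 = 6420099/169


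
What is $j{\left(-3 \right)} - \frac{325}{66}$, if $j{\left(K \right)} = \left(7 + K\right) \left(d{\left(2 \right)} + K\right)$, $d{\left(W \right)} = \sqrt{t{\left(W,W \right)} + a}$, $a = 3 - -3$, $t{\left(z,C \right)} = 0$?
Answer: $- \frac{1117}{66} + 4 \sqrt{6} \approx -7.1263$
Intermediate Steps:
$a = 6$ ($a = 3 + 3 = 6$)
$d{\left(W \right)} = \sqrt{6}$ ($d{\left(W \right)} = \sqrt{0 + 6} = \sqrt{6}$)
$j{\left(K \right)} = \left(7 + K\right) \left(K + \sqrt{6}\right)$ ($j{\left(K \right)} = \left(7 + K\right) \left(\sqrt{6} + K\right) = \left(7 + K\right) \left(K + \sqrt{6}\right)$)
$j{\left(-3 \right)} - \frac{325}{66} = \left(\left(-3\right)^{2} + 7 \left(-3\right) + 7 \sqrt{6} - 3 \sqrt{6}\right) - \frac{325}{66} = \left(9 - 21 + 7 \sqrt{6} - 3 \sqrt{6}\right) - \frac{325}{66} = \left(-12 + 4 \sqrt{6}\right) - \frac{325}{66} = - \frac{1117}{66} + 4 \sqrt{6}$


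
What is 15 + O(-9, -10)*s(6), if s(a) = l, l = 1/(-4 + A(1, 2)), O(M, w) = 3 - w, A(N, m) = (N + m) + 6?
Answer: 88/5 ≈ 17.600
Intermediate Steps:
A(N, m) = 6 + N + m
l = 1/5 (l = 1/(-4 + (6 + 1 + 2)) = 1/(-4 + 9) = 1/5 ≈ 0.20000)
s(a) = 1/5
15 + O(-9, -10)*s(6) = 15 + (3 - 1*(-10))*(1/5) = 15 + (3 + 10)*(1/5) = 15 + 13*(1/5) = 15 + 13/5 = 88/5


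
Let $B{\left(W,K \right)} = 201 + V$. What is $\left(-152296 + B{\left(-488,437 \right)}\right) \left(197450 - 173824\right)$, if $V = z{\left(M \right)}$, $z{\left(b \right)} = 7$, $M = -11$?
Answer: $-3593231088$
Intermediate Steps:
$V = 7$
$B{\left(W,K \right)} = 208$ ($B{\left(W,K \right)} = 201 + 7 = 208$)
$\left(-152296 + B{\left(-488,437 \right)}\right) \left(197450 - 173824\right) = \left(-152296 + 208\right) \left(197450 - 173824\right) = \left(-152088\right) 23626 = -3593231088$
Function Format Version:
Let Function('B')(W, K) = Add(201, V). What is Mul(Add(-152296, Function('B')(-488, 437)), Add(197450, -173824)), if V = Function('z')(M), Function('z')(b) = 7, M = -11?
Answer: -3593231088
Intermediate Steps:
V = 7
Function('B')(W, K) = 208 (Function('B')(W, K) = Add(201, 7) = 208)
Mul(Add(-152296, Function('B')(-488, 437)), Add(197450, -173824)) = Mul(Add(-152296, 208), Add(197450, -173824)) = Mul(-152088, 23626) = -3593231088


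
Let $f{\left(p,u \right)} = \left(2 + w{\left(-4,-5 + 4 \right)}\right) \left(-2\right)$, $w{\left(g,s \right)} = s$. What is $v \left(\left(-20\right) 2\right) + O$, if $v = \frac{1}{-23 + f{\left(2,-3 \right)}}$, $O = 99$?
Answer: $\frac{503}{5} \approx 100.6$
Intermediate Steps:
$f{\left(p,u \right)} = -2$ ($f{\left(p,u \right)} = \left(2 + \left(-5 + 4\right)\right) \left(-2\right) = \left(2 - 1\right) \left(-2\right) = 1 \left(-2\right) = -2$)
$v = - \frac{1}{25}$ ($v = \frac{1}{-23 - 2} = \frac{1}{-25} = - \frac{1}{25} \approx -0.04$)
$v \left(\left(-20\right) 2\right) + O = - \frac{\left(-20\right) 2}{25} + 99 = \left(- \frac{1}{25}\right) \left(-40\right) + 99 = \frac{8}{5} + 99 = \frac{503}{5}$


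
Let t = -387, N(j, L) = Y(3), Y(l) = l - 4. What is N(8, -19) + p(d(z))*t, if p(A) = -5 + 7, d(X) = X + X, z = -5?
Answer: -775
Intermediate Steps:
Y(l) = -4 + l
N(j, L) = -1 (N(j, L) = -4 + 3 = -1)
d(X) = 2*X
p(A) = 2
N(8, -19) + p(d(z))*t = -1 + 2*(-387) = -1 - 774 = -775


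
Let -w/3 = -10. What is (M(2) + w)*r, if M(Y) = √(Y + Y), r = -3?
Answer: -96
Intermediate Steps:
M(Y) = √2*√Y (M(Y) = √(2*Y) = √2*√Y)
w = 30 (w = -3*(-10) = 30)
(M(2) + w)*r = (√2*√2 + 30)*(-3) = (2 + 30)*(-3) = 32*(-3) = -96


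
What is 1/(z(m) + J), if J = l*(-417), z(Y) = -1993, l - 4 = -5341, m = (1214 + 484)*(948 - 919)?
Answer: 1/2223536 ≈ 4.4973e-7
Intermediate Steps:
m = 49242 (m = 1698*29 = 49242)
l = -5337 (l = 4 - 5341 = -5337)
J = 2225529 (J = -5337*(-417) = 2225529)
1/(z(m) + J) = 1/(-1993 + 2225529) = 1/2223536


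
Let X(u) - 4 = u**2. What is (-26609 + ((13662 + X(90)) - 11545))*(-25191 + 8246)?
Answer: 277694660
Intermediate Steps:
X(u) = 4 + u**2
(-26609 + ((13662 + X(90)) - 11545))*(-25191 + 8246) = (-26609 + ((13662 + (4 + 90**2)) - 11545))*(-25191 + 8246) = (-26609 + ((13662 + (4 + 8100)) - 11545))*(-16945) = (-26609 + ((13662 + 8104) - 11545))*(-16945) = (-26609 + (21766 - 11545))*(-16945) = (-26609 + 10221)*(-16945) = -16388*(-16945) = 277694660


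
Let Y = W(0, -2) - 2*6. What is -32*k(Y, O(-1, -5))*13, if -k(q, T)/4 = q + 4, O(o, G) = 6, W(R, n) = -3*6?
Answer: -43264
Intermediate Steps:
W(R, n) = -18
Y = -30 (Y = -18 - 2*6 = -18 - 12 = -30)
k(q, T) = -16 - 4*q (k(q, T) = -4*(q + 4) = -4*(4 + q) = -16 - 4*q)
-32*k(Y, O(-1, -5))*13 = -32*(-16 - 4*(-30))*13 = -32*(-16 + 120)*13 = -32*104*13 = -3328*13 = -43264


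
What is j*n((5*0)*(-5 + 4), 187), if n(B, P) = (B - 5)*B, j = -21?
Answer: 0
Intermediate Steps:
n(B, P) = B*(-5 + B) (n(B, P) = (-5 + B)*B = B*(-5 + B))
j*n((5*0)*(-5 + 4), 187) = -21*(5*0)*(-5 + 4)*(-5 + (5*0)*(-5 + 4)) = -21*0*(-1)*(-5 + 0*(-1)) = -0*(-5 + 0) = -0*(-5) = -21*0 = 0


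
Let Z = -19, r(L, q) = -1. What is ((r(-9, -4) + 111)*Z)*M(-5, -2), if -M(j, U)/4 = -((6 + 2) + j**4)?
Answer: -5291880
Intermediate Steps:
M(j, U) = 32 + 4*j**4 (M(j, U) = -(-4)*((6 + 2) + j**4) = -(-4)*(8 + j**4) = -4*(-8 - j**4) = 32 + 4*j**4)
((r(-9, -4) + 111)*Z)*M(-5, -2) = ((-1 + 111)*(-19))*(32 + 4*(-5)**4) = (110*(-19))*(32 + 4*625) = -2090*(32 + 2500) = -2090*2532 = -5291880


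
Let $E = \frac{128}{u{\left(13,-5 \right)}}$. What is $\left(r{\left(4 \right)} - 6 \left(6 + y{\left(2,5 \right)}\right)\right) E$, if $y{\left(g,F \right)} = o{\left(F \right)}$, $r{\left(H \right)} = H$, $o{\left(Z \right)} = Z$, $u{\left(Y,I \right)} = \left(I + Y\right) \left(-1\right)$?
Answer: $992$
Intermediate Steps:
$u{\left(Y,I \right)} = - I - Y$
$y{\left(g,F \right)} = F$
$E = -16$ ($E = \frac{128}{\left(-1\right) \left(-5\right) - 13} = \frac{128}{5 - 13} = \frac{128}{-8} = 128 \left(- \frac{1}{8}\right) = -16$)
$\left(r{\left(4 \right)} - 6 \left(6 + y{\left(2,5 \right)}\right)\right) E = \left(4 - 6 \left(6 + 5\right)\right) \left(-16\right) = \left(4 - 66\right) \left(-16\right) = \left(-62\right) \left(-16\right) = 992$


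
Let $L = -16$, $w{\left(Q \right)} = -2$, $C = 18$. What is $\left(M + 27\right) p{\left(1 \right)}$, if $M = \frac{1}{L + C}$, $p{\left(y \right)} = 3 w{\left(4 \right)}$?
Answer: $-165$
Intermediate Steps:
$p{\left(y \right)} = -6$ ($p{\left(y \right)} = 3 \left(-2\right) = -6$)
$M = \frac{1}{2}$ ($M = \frac{1}{-16 + 18} = \frac{1}{2} \approx 0.5$)
$\left(M + 27\right) p{\left(1 \right)} = \left(\frac{1}{2} + 27\right) \left(-6\right) = \frac{55}{2} \left(-6\right) = -165$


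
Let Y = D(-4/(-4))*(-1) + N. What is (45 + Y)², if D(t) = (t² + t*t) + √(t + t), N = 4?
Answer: (47 - √2)² ≈ 2078.1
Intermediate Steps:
D(t) = 2*t² + √2*√t (D(t) = (t² + t²) + √(2*t) = 2*t² + √2*√t)
Y = 2 - √2 (Y = (2*(-4/(-4))² + √2*√(-4/(-4)))*(-1) + 4 = (2*(-4*(-¼))² + √2*√(-4*(-¼)))*(-1) + 4 = (2*1² + √2*√1)*(-1) + 4 = (2*1 + √2*1)*(-1) + 4 = (2 + √2)*(-1) + 4 = (-2 - √2) + 4 = 2 - √2 ≈ 0.58579)
(45 + Y)² = (45 + (2 - √2))² = (47 - √2)²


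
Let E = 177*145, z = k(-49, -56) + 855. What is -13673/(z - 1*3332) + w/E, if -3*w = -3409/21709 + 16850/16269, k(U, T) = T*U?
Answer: -7290493642773878/142365345485715 ≈ -51.210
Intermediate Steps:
w = -18255037/62326539 (w = -(-3409/21709 + 16850/16269)/3 = -1/3*18255037/20775513 = -18255037/62326539 ≈ -0.29289)
z = 3599 (z = -56*(-49) + 855 = 2744 + 855 = 3599)
E = 25665
-13673/(z - 1*3332) + w/E = -13673/(3599 - 1*3332) - 18255037/62326539/25665 = -13673/(3599 - 3332) - 18255037/62326539*1/25665 = -13673/267 - 18255037/1599610623435 = -7290493642773878/142365345485715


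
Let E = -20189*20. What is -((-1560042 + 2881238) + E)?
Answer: -917416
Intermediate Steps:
E = -403780
-((-1560042 + 2881238) + E) = -((-1560042 + 2881238) - 403780) = -(1321196 - 403780) = -1*917416 = -917416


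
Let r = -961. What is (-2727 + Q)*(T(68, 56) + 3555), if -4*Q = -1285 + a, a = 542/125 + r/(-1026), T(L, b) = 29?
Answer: -553202033216/64125 ≈ -8.6269e+6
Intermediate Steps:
a = 676217/128250 (a = 542/125 - 961/(-1026) = 542*(1/125) - 961*(-1/1026) = 542/125 + 961/1026 = 676217/128250 ≈ 5.2726)
Q = 164125033/513000 (Q = -(-1285 + 676217/128250)/4 = -1/4*(-164125033/128250) = 164125033/513000 ≈ 319.93)
(-2727 + Q)*(T(68, 56) + 3555) = (-2727 + 164125033/513000)*(29 + 3555) = -1234825967/513000*3584 = -553202033216/64125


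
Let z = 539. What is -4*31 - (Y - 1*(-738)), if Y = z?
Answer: -1401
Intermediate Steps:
Y = 539
-4*31 - (Y - 1*(-738)) = -4*31 - (539 - 1*(-738)) = -124 - (539 + 738) = -124 - 1*1277 = -124 - 1277 = -1401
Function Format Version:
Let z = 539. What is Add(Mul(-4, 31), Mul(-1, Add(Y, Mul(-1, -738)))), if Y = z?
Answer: -1401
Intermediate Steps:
Y = 539
Add(Mul(-4, 31), Mul(-1, Add(Y, Mul(-1, -738)))) = Add(Mul(-4, 31), Mul(-1, Add(539, Mul(-1, -738)))) = Add(-124, Mul(-1, Add(539, 738))) = Add(-124, Mul(-1, 1277)) = Add(-124, -1277) = -1401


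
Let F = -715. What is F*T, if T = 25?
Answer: -17875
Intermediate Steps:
F*T = -715*25 = -17875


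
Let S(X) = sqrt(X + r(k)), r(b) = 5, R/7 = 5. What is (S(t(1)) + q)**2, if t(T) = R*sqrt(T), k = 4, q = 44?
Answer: 1976 + 176*sqrt(10) ≈ 2532.6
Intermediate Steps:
R = 35 (R = 7*5 = 35)
t(T) = 35*sqrt(T)
S(X) = sqrt(5 + X) (S(X) = sqrt(X + 5) = sqrt(5 + X))
(S(t(1)) + q)**2 = (sqrt(5 + 35*sqrt(1)) + 44)**2 = (sqrt(5 + 35*1) + 44)**2 = (sqrt(5 + 35) + 44)**2 = (sqrt(40) + 44)**2 = (2*sqrt(10) + 44)**2 = (44 + 2*sqrt(10))**2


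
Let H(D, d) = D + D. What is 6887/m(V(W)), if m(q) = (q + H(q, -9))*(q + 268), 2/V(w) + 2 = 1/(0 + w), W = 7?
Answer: -1163903/145740 ≈ -7.9862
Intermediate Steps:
H(D, d) = 2*D
V(w) = 2/(-2 + 1/w) (V(w) = 2/(-2 + 1/(0 + w)) = 2/(-2 + 1/w))
m(q) = 3*q*(268 + q) (m(q) = (q + 2*q)*(q + 268) = (3*q)*(268 + q) = 3*q*(268 + q))
6887/m(V(W)) = 6887/((3*(-2*7/(-1 + 2*7))*(268 - 2*7/(-1 + 2*7)))) = 6887/((3*(-2*7/(-1 + 14))*(268 - 2*7/(-1 + 14)))) = 6887/((3*(-2*7/13)*(268 - 2*7/13))) = 6887/((3*(-2*7*1/13)*(268 - 2*7*1/13))) = 6887/((3*(-14/13)*(268 - 14/13))) = 6887/((3*(-14/13)*(3470/13))) = 6887/(-145740/169) = 6887*(-169/145740) = -1163903/145740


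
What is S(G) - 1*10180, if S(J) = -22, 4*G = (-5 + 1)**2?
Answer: -10202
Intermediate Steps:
G = 4 (G = (-5 + 1)**2/4 = (1/4)*(-4)**2 = (1/4)*16 = 4)
S(G) - 1*10180 = -22 - 1*10180 = -22 - 10180 = -10202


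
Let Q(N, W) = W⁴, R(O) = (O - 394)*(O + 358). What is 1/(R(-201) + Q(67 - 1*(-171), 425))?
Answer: 1/32625297210 ≈ 3.0651e-11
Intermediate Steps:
R(O) = (-394 + O)*(358 + O)
1/(R(-201) + Q(67 - 1*(-171), 425)) = 1/((-141052 + (-201)² - 36*(-201)) + 425⁴) = 1/((-141052 + 40401 + 7236) + 32625390625) = 1/(-93415 + 32625390625) = 1/32625297210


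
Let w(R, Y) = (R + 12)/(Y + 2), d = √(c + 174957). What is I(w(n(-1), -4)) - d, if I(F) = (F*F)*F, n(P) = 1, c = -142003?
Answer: -2197/8 - √32954 ≈ -456.16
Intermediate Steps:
d = √32954 (d = √(-142003 + 174957) = √32954 ≈ 181.53)
w(R, Y) = (12 + R)/(2 + Y)
I(F) = F³ (I(F) = F²*F = F³)
I(w(n(-1), -4)) - d = ((12 + 1)/(2 - 4))³ - √32954 = (13/(-2))³ - √32954 = (-½*13)³ - √32954 = (-13/2)³ - √32954 = -2197/8 - √32954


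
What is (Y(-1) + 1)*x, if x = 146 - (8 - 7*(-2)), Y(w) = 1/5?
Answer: 744/5 ≈ 148.80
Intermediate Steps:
Y(w) = ⅕
x = 124 (x = 146 - (8 + 14) = 146 - 1*22 = 146 - 22 = 124)
(Y(-1) + 1)*x = (⅕ + 1)*124 = (6/5)*124 = 744/5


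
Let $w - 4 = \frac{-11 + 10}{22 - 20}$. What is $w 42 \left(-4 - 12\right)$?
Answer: $-2352$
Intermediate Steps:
$w = \frac{7}{2}$ ($w = 4 + \frac{-11 + 10}{22 - 20} = 4 - \frac{1}{2} = \frac{7}{2} \approx 3.5$)
$w 42 \left(-4 - 12\right) = \frac{7}{2} \cdot 42 \left(-4 - 12\right) = 147 \left(-16\right) = -2352$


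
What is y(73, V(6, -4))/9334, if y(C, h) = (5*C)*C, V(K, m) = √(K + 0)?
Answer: 26645/9334 ≈ 2.8546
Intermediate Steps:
V(K, m) = √K
y(C, h) = 5*C²
y(73, V(6, -4))/9334 = (5*73²)/9334 = (5*5329)*(1/9334) = 26645*(1/9334) = 26645/9334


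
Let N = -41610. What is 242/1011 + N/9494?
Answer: -19885081/4799217 ≈ -4.1434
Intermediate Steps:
242/1011 + N/9494 = 242/1011 - 41610/9494 = 242*(1/1011) - 41610*1/9494 = 242/1011 - 20805/4747 = -19885081/4799217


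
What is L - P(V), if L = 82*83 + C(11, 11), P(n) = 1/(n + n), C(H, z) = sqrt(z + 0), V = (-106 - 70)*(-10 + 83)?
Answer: 174886977/25696 + sqrt(11) ≈ 6809.3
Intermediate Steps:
V = -12848 (V = -176*73 = -12848)
C(H, z) = sqrt(z)
P(n) = 1/(2*n)
L = 6806 + sqrt(11) (L = 82*83 + sqrt(11) = 6806 + sqrt(11) ≈ 6809.3)
L - P(V) = (6806 + sqrt(11)) - 1/(2*(-12848)) = (6806 + sqrt(11)) - (-1)/(2*12848) = (6806 + sqrt(11)) - 1*(-1/25696) = (6806 + sqrt(11)) + 1/25696 = 174886977/25696 + sqrt(11)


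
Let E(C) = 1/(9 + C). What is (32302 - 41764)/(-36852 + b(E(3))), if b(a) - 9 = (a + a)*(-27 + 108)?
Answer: 6308/24553 ≈ 0.25691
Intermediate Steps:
b(a) = 9 + 162*a (b(a) = 9 + (a + a)*(-27 + 108) = 9 + (2*a)*81 = 9 + 162*a)
(32302 - 41764)/(-36852 + b(E(3))) = (32302 - 41764)/(-36852 + (9 + 162/(9 + 3))) = -9462/(-36852 + (9 + 162/12)) = -9462/(-36852 + (9 + 162*(1/12))) = -9462/(-36852 + (9 + 27/2)) = -9462/(-36852 + 45/2) = -9462/(-73659/2) = -9462*(-2/73659) = 6308/24553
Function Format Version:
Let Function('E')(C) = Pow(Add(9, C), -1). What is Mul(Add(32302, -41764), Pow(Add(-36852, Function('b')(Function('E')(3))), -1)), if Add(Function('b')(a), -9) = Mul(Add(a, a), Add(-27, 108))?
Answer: Rational(6308, 24553) ≈ 0.25691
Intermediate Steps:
Function('b')(a) = Add(9, Mul(162, a)) (Function('b')(a) = Add(9, Mul(Add(a, a), Add(-27, 108))) = Add(9, Mul(Mul(2, a), 81)) = Add(9, Mul(162, a)))
Mul(Add(32302, -41764), Pow(Add(-36852, Function('b')(Function('E')(3))), -1)) = Mul(Add(32302, -41764), Pow(Add(-36852, Add(9, Mul(162, Pow(Add(9, 3), -1)))), -1)) = Mul(-9462, Pow(Add(-36852, Add(9, Mul(162, Pow(12, -1)))), -1)) = Mul(-9462, Pow(Add(-36852, Add(9, Mul(162, Rational(1, 12)))), -1)) = Mul(-9462, Pow(Add(-36852, Add(9, Rational(27, 2))), -1)) = Mul(-9462, Pow(Add(-36852, Rational(45, 2)), -1)) = Mul(-9462, Pow(Rational(-73659, 2), -1)) = Mul(-9462, Rational(-2, 73659)) = Rational(6308, 24553)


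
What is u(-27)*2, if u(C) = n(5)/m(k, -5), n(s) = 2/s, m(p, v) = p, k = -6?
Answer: -2/15 ≈ -0.13333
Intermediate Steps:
u(C) = -1/15 (u(C) = (2/5)/(-6) = (2*(⅕))*(-⅙) = (⅖)*(-⅙) = -1/15)
u(-27)*2 = -1/15*2 = -2/15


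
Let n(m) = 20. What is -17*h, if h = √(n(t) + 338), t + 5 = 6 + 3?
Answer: -17*√358 ≈ -321.66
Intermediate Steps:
t = 4 (t = -5 + (6 + 3) = -5 + 9 = 4)
h = √358 (h = √(20 + 338) = √358 ≈ 18.921)
-17*h = -17*√358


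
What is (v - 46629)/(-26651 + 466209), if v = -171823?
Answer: -109226/219779 ≈ -0.49698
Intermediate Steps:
(v - 46629)/(-26651 + 466209) = (-171823 - 46629)/(-26651 + 466209) = -218452/439558 = -218452*1/439558 = -109226/219779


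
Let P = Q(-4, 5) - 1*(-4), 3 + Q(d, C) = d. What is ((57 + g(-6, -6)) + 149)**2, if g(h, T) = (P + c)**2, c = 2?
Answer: 42849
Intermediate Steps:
Q(d, C) = -3 + d
P = -3 (P = (-3 - 4) - 1*(-4) = -7 + 4 = -3)
g(h, T) = 1 (g(h, T) = (-3 + 2)**2 = (-1)**2 = 1)
((57 + g(-6, -6)) + 149)**2 = ((57 + 1) + 149)**2 = (58 + 149)**2 = 207**2 = 42849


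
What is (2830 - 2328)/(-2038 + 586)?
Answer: -251/726 ≈ -0.34573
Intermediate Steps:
(2830 - 2328)/(-2038 + 586) = 502/(-1452) = 502*(-1/1452) = -251/726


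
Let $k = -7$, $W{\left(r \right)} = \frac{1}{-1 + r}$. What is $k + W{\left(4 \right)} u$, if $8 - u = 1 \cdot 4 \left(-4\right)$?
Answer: $1$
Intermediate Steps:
$u = 24$ ($u = 8 - 1 \cdot 4 \left(-4\right) = 8 - 4 \left(-4\right) = 8 - -16 = 8 + 16 = 24$)
$k + W{\left(4 \right)} u = -7 + \frac{1}{-1 + 4} \cdot 24 = -7 + \frac{1}{3} \cdot 24 = -7 + 8 = 1$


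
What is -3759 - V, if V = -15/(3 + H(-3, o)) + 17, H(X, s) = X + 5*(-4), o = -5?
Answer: -15107/4 ≈ -3776.8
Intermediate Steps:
H(X, s) = -20 + X (H(X, s) = X - 20 = -20 + X)
V = 71/4 (V = -15/(3 + (-20 - 3)) + 17 = -15/(3 - 23) + 17 = -15/(-20) + 17 = -15*(-1/20) + 17 = ¾ + 17 = 71/4 ≈ 17.750)
-3759 - V = -3759 - 1*71/4 = -3759 - 71/4 = -15107/4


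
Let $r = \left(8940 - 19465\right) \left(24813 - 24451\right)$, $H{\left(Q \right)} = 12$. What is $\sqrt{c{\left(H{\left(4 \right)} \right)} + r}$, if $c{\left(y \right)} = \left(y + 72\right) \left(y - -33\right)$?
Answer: $i \sqrt{3806270} \approx 1951.0 i$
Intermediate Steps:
$c{\left(y \right)} = \left(33 + y\right) \left(72 + y\right)$ ($c{\left(y \right)} = \left(72 + y\right) \left(y + 33\right) = \left(72 + y\right) \left(33 + y\right) = \left(33 + y\right) \left(72 + y\right)$)
$r = -3810050$ ($r = \left(-10525\right) 362 = -3810050$)
$\sqrt{c{\left(H{\left(4 \right)} \right)} + r} = \sqrt{\left(2376 + 12^{2} + 105 \cdot 12\right) - 3810050} = \sqrt{\left(2376 + 144 + 1260\right) - 3810050} = \sqrt{3780 - 3810050} = \sqrt{-3806270} = i \sqrt{3806270}$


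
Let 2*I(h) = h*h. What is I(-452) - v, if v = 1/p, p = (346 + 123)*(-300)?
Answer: 14372786401/140700 ≈ 1.0215e+5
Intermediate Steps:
I(h) = h²/2 (I(h) = (h*h)/2 = h²/2)
p = -140700 (p = 469*(-300) = -140700)
v = -1/140700 (v = 1/(-140700) = -1/140700 ≈ -7.1073e-6)
I(-452) - v = (½)*(-452)² - 1*(-1/140700) = (½)*204304 + 1/140700 = 102152 + 1/140700 = 14372786401/140700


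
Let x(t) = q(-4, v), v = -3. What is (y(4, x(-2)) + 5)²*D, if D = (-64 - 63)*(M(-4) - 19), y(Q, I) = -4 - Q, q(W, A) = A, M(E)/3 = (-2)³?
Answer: 49149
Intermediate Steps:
M(E) = -24 (M(E) = 3*(-2)³ = 3*(-8) = -24)
x(t) = -3
D = 5461 (D = (-64 - 63)*(-24 - 19) = -127*(-43) = 5461)
(y(4, x(-2)) + 5)²*D = ((-4 - 1*4) + 5)²*5461 = ((-4 - 4) + 5)²*5461 = (-8 + 5)²*5461 = (-3)²*5461 = 9*5461 = 49149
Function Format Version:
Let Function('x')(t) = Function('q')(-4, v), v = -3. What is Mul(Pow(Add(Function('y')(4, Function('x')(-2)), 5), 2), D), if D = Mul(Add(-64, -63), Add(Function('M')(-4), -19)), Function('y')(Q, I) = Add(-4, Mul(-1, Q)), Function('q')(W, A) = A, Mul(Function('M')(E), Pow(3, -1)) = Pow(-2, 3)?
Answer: 49149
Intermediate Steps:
Function('M')(E) = -24 (Function('M')(E) = Mul(3, Pow(-2, 3)) = Mul(3, -8) = -24)
Function('x')(t) = -3
D = 5461 (D = Mul(Add(-64, -63), Add(-24, -19)) = Mul(-127, -43) = 5461)
Mul(Pow(Add(Function('y')(4, Function('x')(-2)), 5), 2), D) = Mul(Pow(Add(Add(-4, Mul(-1, 4)), 5), 2), 5461) = Mul(Pow(Add(Add(-4, -4), 5), 2), 5461) = Mul(Pow(Add(-8, 5), 2), 5461) = Mul(Pow(-3, 2), 5461) = Mul(9, 5461) = 49149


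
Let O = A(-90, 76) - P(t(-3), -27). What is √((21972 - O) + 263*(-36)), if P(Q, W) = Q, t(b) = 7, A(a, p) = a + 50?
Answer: √12551 ≈ 112.03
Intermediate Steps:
A(a, p) = 50 + a
O = -47 (O = (50 - 90) - 1*7 = -40 - 7 = -47)
√((21972 - O) + 263*(-36)) = √((21972 - 1*(-47)) + 263*(-36)) = √((21972 + 47) - 9468) = √(22019 - 9468) = √12551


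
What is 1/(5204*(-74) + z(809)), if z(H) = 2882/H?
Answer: -809/311539782 ≈ -2.5968e-6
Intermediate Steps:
1/(5204*(-74) + z(809)) = 1/(5204*(-74) + 2882/809) = 1/(-385096 + 2882*(1/809)) = 1/(-385096 + 2882/809) = 1/(-311539782/809) = -809/311539782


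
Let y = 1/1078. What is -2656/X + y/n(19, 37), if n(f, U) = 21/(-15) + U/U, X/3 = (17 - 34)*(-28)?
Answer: -204767/109956 ≈ -1.8623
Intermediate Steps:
X = 1428 (X = 3*((17 - 34)*(-28)) = 3*(-17*(-28)) = 3*476 = 1428)
y = 1/1078 ≈ 0.00092764
n(f, U) = -2/5 (n(f, U) = 21*(-1/15) + 1 = -7/5 + 1 = -2/5)
-2656/X + y/n(19, 37) = -2656/1428 + 1/(1078*(-2/5)) = -2656*1/1428 + (1/1078)*(-5/2) = -664/357 - 5/2156 = -204767/109956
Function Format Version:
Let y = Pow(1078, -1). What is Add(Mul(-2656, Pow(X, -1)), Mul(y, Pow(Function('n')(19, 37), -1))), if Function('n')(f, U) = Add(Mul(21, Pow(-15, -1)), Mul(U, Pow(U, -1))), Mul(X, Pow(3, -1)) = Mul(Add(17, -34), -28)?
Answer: Rational(-204767, 109956) ≈ -1.8623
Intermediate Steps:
X = 1428 (X = Mul(3, Mul(Add(17, -34), -28)) = Mul(3, Mul(-17, -28)) = Mul(3, 476) = 1428)
y = Rational(1, 1078) ≈ 0.00092764
Function('n')(f, U) = Rational(-2, 5) (Function('n')(f, U) = Add(Mul(21, Rational(-1, 15)), 1) = Add(Rational(-7, 5), 1) = Rational(-2, 5))
Add(Mul(-2656, Pow(X, -1)), Mul(y, Pow(Function('n')(19, 37), -1))) = Add(Mul(-2656, Pow(1428, -1)), Mul(Rational(1, 1078), Pow(Rational(-2, 5), -1))) = Add(Mul(-2656, Rational(1, 1428)), Mul(Rational(1, 1078), Rational(-5, 2))) = Add(Rational(-664, 357), Rational(-5, 2156)) = Rational(-204767, 109956)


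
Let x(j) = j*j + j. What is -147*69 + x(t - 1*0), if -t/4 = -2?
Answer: -10071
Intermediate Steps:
t = 8 (t = -4*(-2) = 8)
x(j) = j + j**2 (x(j) = j**2 + j = j + j**2)
-147*69 + x(t - 1*0) = -147*69 + (8 - 1*0)*(1 + (8 - 1*0)) = -10143 + (8 + 0)*(1 + (8 + 0)) = -10143 + 8*(1 + 8) = -10143 + 8*9 = -10143 + 72 = -10071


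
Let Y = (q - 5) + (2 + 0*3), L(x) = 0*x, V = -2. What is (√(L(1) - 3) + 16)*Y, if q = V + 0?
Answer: -80 - 5*I*√3 ≈ -80.0 - 8.6602*I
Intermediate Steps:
q = -2 (q = -2 + 0 = -2)
L(x) = 0
Y = -5 (Y = (-2 - 5) + (2 + 0*3) = -7 + (2 + 0) = -7 + 2 = -5)
(√(L(1) - 3) + 16)*Y = (√(0 - 3) + 16)*(-5) = (√(-3) + 16)*(-5) = (I*√3 + 16)*(-5) = (16 + I*√3)*(-5) = -80 - 5*I*√3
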